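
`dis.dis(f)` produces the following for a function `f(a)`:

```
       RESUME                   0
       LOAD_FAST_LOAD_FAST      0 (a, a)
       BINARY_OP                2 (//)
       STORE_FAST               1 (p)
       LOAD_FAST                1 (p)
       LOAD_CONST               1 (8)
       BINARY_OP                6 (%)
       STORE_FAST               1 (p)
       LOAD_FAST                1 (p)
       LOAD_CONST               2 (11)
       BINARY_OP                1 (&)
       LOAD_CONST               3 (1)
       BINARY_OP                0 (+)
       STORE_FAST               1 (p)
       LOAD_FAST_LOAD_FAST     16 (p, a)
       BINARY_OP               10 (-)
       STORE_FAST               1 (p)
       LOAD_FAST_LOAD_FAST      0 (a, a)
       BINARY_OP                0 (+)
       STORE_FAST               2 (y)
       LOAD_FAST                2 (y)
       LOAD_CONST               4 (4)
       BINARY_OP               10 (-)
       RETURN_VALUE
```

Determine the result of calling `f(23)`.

LOAD_FAST_LOAD_FAST a,a → push 23,23. Stack: [23, 23]
BINARY_OP // → 23 // 23 = 1. Stack: [1]
STORE_FAST p → p=1. Stack: []
LOAD_FAST p → push 1. Stack: [1]
LOAD_CONST → push 8. Stack: [1, 8]
BINARY_OP % → 1 % 8 = 1. Stack: [1]
STORE_FAST p → p=1. Stack: []
LOAD_FAST p → push 1. Stack: [1]
LOAD_CONST → push 11. Stack: [1, 11]
BINARY_OP & → 1 & 11 = 1. Stack: [1]
LOAD_CONST → push 1. Stack: [1, 1]
BINARY_OP + → 1 + 1 = 2. Stack: [2]
STORE_FAST p → p=2. Stack: []
LOAD_FAST_LOAD_FAST p,a → push 2,23. Stack: [2, 23]
BINARY_OP - → 2 - 23 = -21. Stack: [-21]
STORE_FAST p → p=-21. Stack: []
LOAD_FAST_LOAD_FAST a,a → push 23,23. Stack: [23, 23]
BINARY_OP + → 23 + 23 = 46. Stack: [46]
STORE_FAST y → y=46. Stack: []
LOAD_FAST y → push 46. Stack: [46]
LOAD_CONST → push 4. Stack: [46, 4]
BINARY_OP - → 46 - 4 = 42. Stack: [42]
RETURN_VALUE → return 42.

42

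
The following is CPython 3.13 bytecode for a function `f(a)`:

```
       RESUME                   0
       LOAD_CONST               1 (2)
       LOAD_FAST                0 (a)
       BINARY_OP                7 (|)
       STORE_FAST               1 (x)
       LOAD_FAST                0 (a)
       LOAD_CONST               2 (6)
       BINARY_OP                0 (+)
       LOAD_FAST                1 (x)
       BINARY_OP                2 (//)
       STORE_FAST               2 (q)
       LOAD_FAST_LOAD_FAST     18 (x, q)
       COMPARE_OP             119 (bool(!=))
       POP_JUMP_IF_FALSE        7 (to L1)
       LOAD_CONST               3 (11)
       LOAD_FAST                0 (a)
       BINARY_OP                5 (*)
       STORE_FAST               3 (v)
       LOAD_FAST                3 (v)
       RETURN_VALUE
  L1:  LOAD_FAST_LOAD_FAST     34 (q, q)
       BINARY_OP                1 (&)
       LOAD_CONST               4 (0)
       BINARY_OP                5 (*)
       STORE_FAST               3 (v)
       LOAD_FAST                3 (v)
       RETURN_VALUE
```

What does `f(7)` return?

77

LOAD_CONST → push 2. Stack: [2]
LOAD_FAST a → push 7. Stack: [2, 7]
BINARY_OP | → 2 | 7 = 7. Stack: [7]
STORE_FAST x → x=7. Stack: []
LOAD_FAST a → push 7. Stack: [7]
LOAD_CONST → push 6. Stack: [7, 6]
BINARY_OP + → 7 + 6 = 13. Stack: [13]
LOAD_FAST x → push 7. Stack: [13, 7]
BINARY_OP // → 13 // 7 = 1. Stack: [1]
STORE_FAST q → q=1. Stack: []
LOAD_FAST_LOAD_FAST x,q → push 7,1. Stack: [7, 1]
COMPARE_OP bool(!=) → 7 vs 1 = True. Stack: [True]
POP_JUMP_IF_FALSE → pop True; no jump. Stack: []
LOAD_CONST → push 11. Stack: [11]
LOAD_FAST a → push 7. Stack: [11, 7]
BINARY_OP * → 11 * 7 = 77. Stack: [77]
STORE_FAST v → v=77. Stack: []
LOAD_FAST v → push 77. Stack: [77]
RETURN_VALUE → return 77.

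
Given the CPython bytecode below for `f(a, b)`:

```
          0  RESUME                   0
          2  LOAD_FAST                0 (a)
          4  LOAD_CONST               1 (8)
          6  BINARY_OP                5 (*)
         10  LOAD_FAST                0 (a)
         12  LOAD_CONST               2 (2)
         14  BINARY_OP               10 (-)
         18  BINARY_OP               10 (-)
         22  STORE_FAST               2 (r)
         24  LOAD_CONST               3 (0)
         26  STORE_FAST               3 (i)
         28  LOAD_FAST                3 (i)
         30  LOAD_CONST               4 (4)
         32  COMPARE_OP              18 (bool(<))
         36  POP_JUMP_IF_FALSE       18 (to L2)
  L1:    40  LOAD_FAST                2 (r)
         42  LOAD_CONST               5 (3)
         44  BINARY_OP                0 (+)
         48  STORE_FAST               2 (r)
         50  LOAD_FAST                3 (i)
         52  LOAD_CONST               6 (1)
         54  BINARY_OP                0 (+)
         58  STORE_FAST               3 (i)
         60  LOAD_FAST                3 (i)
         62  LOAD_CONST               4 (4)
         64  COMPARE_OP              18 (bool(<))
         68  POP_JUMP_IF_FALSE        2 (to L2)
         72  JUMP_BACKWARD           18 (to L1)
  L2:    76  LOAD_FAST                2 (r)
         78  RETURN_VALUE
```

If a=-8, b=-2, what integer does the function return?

-42

LOAD_FAST a → push -8. Stack: [-8]
LOAD_CONST → push 8. Stack: [-8, 8]
BINARY_OP * → -8 * 8 = -64. Stack: [-64]
LOAD_FAST a → push -8. Stack: [-64, -8]
LOAD_CONST → push 2. Stack: [-64, -8, 2]
BINARY_OP - → -8 - 2 = -10. Stack: [-64, -10]
BINARY_OP - → -64 - -10 = -54. Stack: [-54]
STORE_FAST r → r=-54. Stack: []
LOAD_CONST → push 0. Stack: [0]
STORE_FAST i → i=0. Stack: []
LOAD_FAST i → push 0. Stack: [0]
LOAD_CONST → push 4. Stack: [0, 4]
COMPARE_OP bool(<) → 0 vs 4 = True. Stack: [True]
POP_JUMP_IF_FALSE → pop True; no jump. Stack: []
LOAD_FAST r → push -54. Stack: [-54]
LOAD_CONST → push 3. Stack: [-54, 3]
BINARY_OP + → -54 + 3 = -51. Stack: [-51]
STORE_FAST r → r=-51. Stack: []
LOAD_FAST i → push 0. Stack: [0]
LOAD_CONST → push 1. Stack: [0, 1]
BINARY_OP + → 0 + 1 = 1. Stack: [1]
STORE_FAST i → i=1. Stack: []
LOAD_FAST i → push 1. Stack: [1]
LOAD_CONST → push 4. Stack: [1, 4]
COMPARE_OP bool(<) → 1 vs 4 = True. Stack: [True]
POP_JUMP_IF_FALSE → pop True; no jump. Stack: []
LOAD_FAST r → push -51. Stack: [-51]
LOAD_CONST → push 3. Stack: [-51, 3]
BINARY_OP + → -51 + 3 = -48. Stack: [-48]
STORE_FAST r → r=-48. Stack: []
LOAD_FAST i → push 1. Stack: [1]
LOAD_CONST → push 1. Stack: [1, 1]
BINARY_OP + → 1 + 1 = 2. Stack: [2]
STORE_FAST i → i=2. Stack: []
LOAD_FAST i → push 2. Stack: [2]
LOAD_CONST → push 4. Stack: [2, 4]
COMPARE_OP bool(<) → 2 vs 4 = True. Stack: [True]
POP_JUMP_IF_FALSE → pop True; no jump. Stack: []
LOAD_FAST r → push -48. Stack: [-48]
LOAD_CONST → push 3. Stack: [-48, 3]
BINARY_OP + → -48 + 3 = -45. Stack: [-45]
STORE_FAST r → r=-45. Stack: []
LOAD_FAST i → push 2. Stack: [2]
LOAD_CONST → push 1. Stack: [2, 1]
BINARY_OP + → 2 + 1 = 3. Stack: [3]
STORE_FAST i → i=3. Stack: []
LOAD_FAST i → push 3. Stack: [3]
LOAD_CONST → push 4. Stack: [3, 4]
COMPARE_OP bool(<) → 3 vs 4 = True. Stack: [True]
POP_JUMP_IF_FALSE → pop True; no jump. Stack: []
LOAD_FAST r → push -45. Stack: [-45]
LOAD_CONST → push 3. Stack: [-45, 3]
BINARY_OP + → -45 + 3 = -42. Stack: [-42]
STORE_FAST r → r=-42. Stack: []
LOAD_FAST i → push 3. Stack: [3]
LOAD_CONST → push 1. Stack: [3, 1]
BINARY_OP + → 3 + 1 = 4. Stack: [4]
STORE_FAST i → i=4. Stack: []
LOAD_FAST i → push 4. Stack: [4]
LOAD_CONST → push 4. Stack: [4, 4]
COMPARE_OP bool(<) → 4 vs 4 = False. Stack: [False]
POP_JUMP_IF_FALSE → pop False; jump. Stack: []
LOAD_FAST r → push -42. Stack: [-42]
RETURN_VALUE → return -42.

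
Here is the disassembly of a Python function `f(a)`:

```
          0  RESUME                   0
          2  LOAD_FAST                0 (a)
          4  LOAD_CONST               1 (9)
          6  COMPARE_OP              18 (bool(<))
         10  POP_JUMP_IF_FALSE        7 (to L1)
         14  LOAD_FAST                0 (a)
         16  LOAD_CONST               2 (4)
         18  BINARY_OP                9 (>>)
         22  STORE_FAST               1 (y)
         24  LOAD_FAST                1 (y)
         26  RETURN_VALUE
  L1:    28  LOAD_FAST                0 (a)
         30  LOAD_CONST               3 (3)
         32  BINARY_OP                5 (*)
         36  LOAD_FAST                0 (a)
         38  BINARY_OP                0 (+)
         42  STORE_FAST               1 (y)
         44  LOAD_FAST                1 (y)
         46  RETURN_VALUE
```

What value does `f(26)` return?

LOAD_FAST a → push 26. Stack: [26]
LOAD_CONST → push 9. Stack: [26, 9]
COMPARE_OP bool(<) → 26 vs 9 = False. Stack: [False]
POP_JUMP_IF_FALSE → pop False; jump. Stack: []
LOAD_FAST a → push 26. Stack: [26]
LOAD_CONST → push 3. Stack: [26, 3]
BINARY_OP * → 26 * 3 = 78. Stack: [78]
LOAD_FAST a → push 26. Stack: [78, 26]
BINARY_OP + → 78 + 26 = 104. Stack: [104]
STORE_FAST y → y=104. Stack: []
LOAD_FAST y → push 104. Stack: [104]
RETURN_VALUE → return 104.

104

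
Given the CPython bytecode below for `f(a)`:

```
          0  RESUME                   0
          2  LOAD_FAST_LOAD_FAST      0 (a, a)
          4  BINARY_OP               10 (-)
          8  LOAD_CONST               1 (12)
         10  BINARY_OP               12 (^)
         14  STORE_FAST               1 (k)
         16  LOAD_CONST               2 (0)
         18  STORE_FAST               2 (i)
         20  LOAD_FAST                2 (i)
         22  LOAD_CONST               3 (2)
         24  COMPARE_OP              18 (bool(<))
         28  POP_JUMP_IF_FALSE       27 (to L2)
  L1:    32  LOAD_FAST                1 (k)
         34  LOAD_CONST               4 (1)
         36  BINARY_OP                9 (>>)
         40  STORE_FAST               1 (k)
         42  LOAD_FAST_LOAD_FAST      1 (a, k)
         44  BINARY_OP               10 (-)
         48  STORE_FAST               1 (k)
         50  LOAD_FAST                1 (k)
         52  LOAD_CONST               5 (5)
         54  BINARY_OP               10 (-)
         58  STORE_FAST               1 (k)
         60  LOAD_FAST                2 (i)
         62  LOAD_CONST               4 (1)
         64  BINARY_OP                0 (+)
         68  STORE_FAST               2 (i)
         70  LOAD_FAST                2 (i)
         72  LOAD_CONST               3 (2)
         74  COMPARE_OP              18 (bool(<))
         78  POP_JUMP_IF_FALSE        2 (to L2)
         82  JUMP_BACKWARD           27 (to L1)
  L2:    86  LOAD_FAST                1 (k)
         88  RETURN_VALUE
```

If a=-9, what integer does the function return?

LOAD_FAST_LOAD_FAST a,a → push -9,-9. Stack: [-9, -9]
BINARY_OP - → -9 - -9 = 0. Stack: [0]
LOAD_CONST → push 12. Stack: [0, 12]
BINARY_OP ^ → 0 ^ 12 = 12. Stack: [12]
STORE_FAST k → k=12. Stack: []
LOAD_CONST → push 0. Stack: [0]
STORE_FAST i → i=0. Stack: []
LOAD_FAST i → push 0. Stack: [0]
LOAD_CONST → push 2. Stack: [0, 2]
COMPARE_OP bool(<) → 0 vs 2 = True. Stack: [True]
POP_JUMP_IF_FALSE → pop True; no jump. Stack: []
LOAD_FAST k → push 12. Stack: [12]
LOAD_CONST → push 1. Stack: [12, 1]
BINARY_OP >> → 12 >> 1 = 6. Stack: [6]
STORE_FAST k → k=6. Stack: []
LOAD_FAST_LOAD_FAST a,k → push -9,6. Stack: [-9, 6]
BINARY_OP - → -9 - 6 = -15. Stack: [-15]
STORE_FAST k → k=-15. Stack: []
LOAD_FAST k → push -15. Stack: [-15]
LOAD_CONST → push 5. Stack: [-15, 5]
BINARY_OP - → -15 - 5 = -20. Stack: [-20]
STORE_FAST k → k=-20. Stack: []
LOAD_FAST i → push 0. Stack: [0]
LOAD_CONST → push 1. Stack: [0, 1]
BINARY_OP + → 0 + 1 = 1. Stack: [1]
STORE_FAST i → i=1. Stack: []
LOAD_FAST i → push 1. Stack: [1]
LOAD_CONST → push 2. Stack: [1, 2]
COMPARE_OP bool(<) → 1 vs 2 = True. Stack: [True]
POP_JUMP_IF_FALSE → pop True; no jump. Stack: []
LOAD_FAST k → push -20. Stack: [-20]
LOAD_CONST → push 1. Stack: [-20, 1]
BINARY_OP >> → -20 >> 1 = -10. Stack: [-10]
STORE_FAST k → k=-10. Stack: []
LOAD_FAST_LOAD_FAST a,k → push -9,-10. Stack: [-9, -10]
BINARY_OP - → -9 - -10 = 1. Stack: [1]
STORE_FAST k → k=1. Stack: []
LOAD_FAST k → push 1. Stack: [1]
LOAD_CONST → push 5. Stack: [1, 5]
BINARY_OP - → 1 - 5 = -4. Stack: [-4]
STORE_FAST k → k=-4. Stack: []
LOAD_FAST i → push 1. Stack: [1]
LOAD_CONST → push 1. Stack: [1, 1]
BINARY_OP + → 1 + 1 = 2. Stack: [2]
STORE_FAST i → i=2. Stack: []
LOAD_FAST i → push 2. Stack: [2]
LOAD_CONST → push 2. Stack: [2, 2]
COMPARE_OP bool(<) → 2 vs 2 = False. Stack: [False]
POP_JUMP_IF_FALSE → pop False; jump. Stack: []
LOAD_FAST k → push -4. Stack: [-4]
RETURN_VALUE → return -4.

-4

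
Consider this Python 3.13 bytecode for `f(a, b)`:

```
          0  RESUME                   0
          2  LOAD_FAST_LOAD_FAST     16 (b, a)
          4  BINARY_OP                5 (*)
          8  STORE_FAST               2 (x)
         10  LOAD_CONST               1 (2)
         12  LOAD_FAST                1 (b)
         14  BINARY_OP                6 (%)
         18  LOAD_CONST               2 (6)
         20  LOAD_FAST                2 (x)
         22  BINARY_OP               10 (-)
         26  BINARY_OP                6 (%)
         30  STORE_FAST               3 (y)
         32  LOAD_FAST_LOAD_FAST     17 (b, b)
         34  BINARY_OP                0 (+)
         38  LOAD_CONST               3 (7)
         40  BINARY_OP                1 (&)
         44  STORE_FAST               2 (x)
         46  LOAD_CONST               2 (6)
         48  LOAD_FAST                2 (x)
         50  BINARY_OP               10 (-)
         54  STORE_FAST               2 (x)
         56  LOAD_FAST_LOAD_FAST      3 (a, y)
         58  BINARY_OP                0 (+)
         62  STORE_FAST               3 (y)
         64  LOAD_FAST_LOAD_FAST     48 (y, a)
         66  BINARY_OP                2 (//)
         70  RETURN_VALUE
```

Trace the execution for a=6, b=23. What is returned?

-21

LOAD_FAST_LOAD_FAST b,a → push 23,6. Stack: [23, 6]
BINARY_OP * → 23 * 6 = 138. Stack: [138]
STORE_FAST x → x=138. Stack: []
LOAD_CONST → push 2. Stack: [2]
LOAD_FAST b → push 23. Stack: [2, 23]
BINARY_OP % → 2 % 23 = 2. Stack: [2]
LOAD_CONST → push 6. Stack: [2, 6]
LOAD_FAST x → push 138. Stack: [2, 6, 138]
BINARY_OP - → 6 - 138 = -132. Stack: [2, -132]
BINARY_OP % → 2 % -132 = -130. Stack: [-130]
STORE_FAST y → y=-130. Stack: []
LOAD_FAST_LOAD_FAST b,b → push 23,23. Stack: [23, 23]
BINARY_OP + → 23 + 23 = 46. Stack: [46]
LOAD_CONST → push 7. Stack: [46, 7]
BINARY_OP & → 46 & 7 = 6. Stack: [6]
STORE_FAST x → x=6. Stack: []
LOAD_CONST → push 6. Stack: [6]
LOAD_FAST x → push 6. Stack: [6, 6]
BINARY_OP - → 6 - 6 = 0. Stack: [0]
STORE_FAST x → x=0. Stack: []
LOAD_FAST_LOAD_FAST a,y → push 6,-130. Stack: [6, -130]
BINARY_OP + → 6 + -130 = -124. Stack: [-124]
STORE_FAST y → y=-124. Stack: []
LOAD_FAST_LOAD_FAST y,a → push -124,6. Stack: [-124, 6]
BINARY_OP // → -124 // 6 = -21. Stack: [-21]
RETURN_VALUE → return -21.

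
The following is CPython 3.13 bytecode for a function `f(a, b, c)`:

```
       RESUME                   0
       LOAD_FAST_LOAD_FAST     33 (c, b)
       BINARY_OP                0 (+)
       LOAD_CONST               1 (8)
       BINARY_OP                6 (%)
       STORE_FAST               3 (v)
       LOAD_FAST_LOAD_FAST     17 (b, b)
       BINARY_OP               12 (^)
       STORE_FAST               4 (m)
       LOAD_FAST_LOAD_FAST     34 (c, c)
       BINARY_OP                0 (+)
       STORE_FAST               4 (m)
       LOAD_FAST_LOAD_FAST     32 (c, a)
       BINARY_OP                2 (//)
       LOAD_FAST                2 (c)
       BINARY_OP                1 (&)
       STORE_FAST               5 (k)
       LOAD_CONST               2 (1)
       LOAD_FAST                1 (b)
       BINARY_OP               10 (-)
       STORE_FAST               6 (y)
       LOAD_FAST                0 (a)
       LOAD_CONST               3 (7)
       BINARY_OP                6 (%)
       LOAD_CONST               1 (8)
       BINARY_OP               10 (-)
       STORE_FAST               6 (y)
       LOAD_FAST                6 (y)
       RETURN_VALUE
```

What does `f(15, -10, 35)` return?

-7

LOAD_FAST_LOAD_FAST c,b → push 35,-10. Stack: [35, -10]
BINARY_OP + → 35 + -10 = 25. Stack: [25]
LOAD_CONST → push 8. Stack: [25, 8]
BINARY_OP % → 25 % 8 = 1. Stack: [1]
STORE_FAST v → v=1. Stack: []
LOAD_FAST_LOAD_FAST b,b → push -10,-10. Stack: [-10, -10]
BINARY_OP ^ → -10 ^ -10 = 0. Stack: [0]
STORE_FAST m → m=0. Stack: []
LOAD_FAST_LOAD_FAST c,c → push 35,35. Stack: [35, 35]
BINARY_OP + → 35 + 35 = 70. Stack: [70]
STORE_FAST m → m=70. Stack: []
LOAD_FAST_LOAD_FAST c,a → push 35,15. Stack: [35, 15]
BINARY_OP // → 35 // 15 = 2. Stack: [2]
LOAD_FAST c → push 35. Stack: [2, 35]
BINARY_OP & → 2 & 35 = 2. Stack: [2]
STORE_FAST k → k=2. Stack: []
LOAD_CONST → push 1. Stack: [1]
LOAD_FAST b → push -10. Stack: [1, -10]
BINARY_OP - → 1 - -10 = 11. Stack: [11]
STORE_FAST y → y=11. Stack: []
LOAD_FAST a → push 15. Stack: [15]
LOAD_CONST → push 7. Stack: [15, 7]
BINARY_OP % → 15 % 7 = 1. Stack: [1]
LOAD_CONST → push 8. Stack: [1, 8]
BINARY_OP - → 1 - 8 = -7. Stack: [-7]
STORE_FAST y → y=-7. Stack: []
LOAD_FAST y → push -7. Stack: [-7]
RETURN_VALUE → return -7.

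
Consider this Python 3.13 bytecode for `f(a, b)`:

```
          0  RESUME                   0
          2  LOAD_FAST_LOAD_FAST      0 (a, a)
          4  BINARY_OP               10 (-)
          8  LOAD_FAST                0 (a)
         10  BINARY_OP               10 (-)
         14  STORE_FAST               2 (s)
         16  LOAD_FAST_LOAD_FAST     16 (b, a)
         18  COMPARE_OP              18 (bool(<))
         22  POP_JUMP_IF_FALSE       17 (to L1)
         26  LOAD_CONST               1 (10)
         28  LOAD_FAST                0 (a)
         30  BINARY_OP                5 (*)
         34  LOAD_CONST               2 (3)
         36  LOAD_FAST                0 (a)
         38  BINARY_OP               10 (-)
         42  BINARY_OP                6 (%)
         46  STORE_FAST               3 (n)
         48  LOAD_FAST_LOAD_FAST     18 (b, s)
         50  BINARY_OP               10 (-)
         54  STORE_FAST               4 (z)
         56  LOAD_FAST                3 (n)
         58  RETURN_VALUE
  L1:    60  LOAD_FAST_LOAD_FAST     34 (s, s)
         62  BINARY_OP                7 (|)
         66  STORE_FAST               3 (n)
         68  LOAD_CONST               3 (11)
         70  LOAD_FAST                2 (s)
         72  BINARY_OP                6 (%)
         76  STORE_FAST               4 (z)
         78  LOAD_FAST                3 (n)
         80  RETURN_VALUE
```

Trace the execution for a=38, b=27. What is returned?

-5

LOAD_FAST_LOAD_FAST a,a → push 38,38. Stack: [38, 38]
BINARY_OP - → 38 - 38 = 0. Stack: [0]
LOAD_FAST a → push 38. Stack: [0, 38]
BINARY_OP - → 0 - 38 = -38. Stack: [-38]
STORE_FAST s → s=-38. Stack: []
LOAD_FAST_LOAD_FAST b,a → push 27,38. Stack: [27, 38]
COMPARE_OP bool(<) → 27 vs 38 = True. Stack: [True]
POP_JUMP_IF_FALSE → pop True; no jump. Stack: []
LOAD_CONST → push 10. Stack: [10]
LOAD_FAST a → push 38. Stack: [10, 38]
BINARY_OP * → 10 * 38 = 380. Stack: [380]
LOAD_CONST → push 3. Stack: [380, 3]
LOAD_FAST a → push 38. Stack: [380, 3, 38]
BINARY_OP - → 3 - 38 = -35. Stack: [380, -35]
BINARY_OP % → 380 % -35 = -5. Stack: [-5]
STORE_FAST n → n=-5. Stack: []
LOAD_FAST_LOAD_FAST b,s → push 27,-38. Stack: [27, -38]
BINARY_OP - → 27 - -38 = 65. Stack: [65]
STORE_FAST z → z=65. Stack: []
LOAD_FAST n → push -5. Stack: [-5]
RETURN_VALUE → return -5.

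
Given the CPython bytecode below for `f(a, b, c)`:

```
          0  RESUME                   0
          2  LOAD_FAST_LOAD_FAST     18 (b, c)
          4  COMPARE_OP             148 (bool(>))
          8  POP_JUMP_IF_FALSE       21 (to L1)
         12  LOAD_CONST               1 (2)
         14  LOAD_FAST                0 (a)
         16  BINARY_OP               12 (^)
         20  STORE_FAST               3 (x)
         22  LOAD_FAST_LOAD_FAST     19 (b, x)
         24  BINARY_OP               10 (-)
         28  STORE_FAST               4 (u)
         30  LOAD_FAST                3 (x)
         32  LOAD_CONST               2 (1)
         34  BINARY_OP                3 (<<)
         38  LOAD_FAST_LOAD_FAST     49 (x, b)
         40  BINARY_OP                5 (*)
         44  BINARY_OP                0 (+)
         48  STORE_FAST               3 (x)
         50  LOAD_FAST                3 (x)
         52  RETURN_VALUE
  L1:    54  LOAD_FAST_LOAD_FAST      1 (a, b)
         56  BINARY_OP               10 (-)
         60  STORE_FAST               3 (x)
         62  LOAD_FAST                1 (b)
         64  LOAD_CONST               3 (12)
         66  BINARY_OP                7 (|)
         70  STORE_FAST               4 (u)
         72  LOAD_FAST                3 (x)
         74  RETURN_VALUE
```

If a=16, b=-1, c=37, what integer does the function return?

17

LOAD_FAST_LOAD_FAST b,c → push -1,37. Stack: [-1, 37]
COMPARE_OP bool(>) → -1 vs 37 = False. Stack: [False]
POP_JUMP_IF_FALSE → pop False; jump. Stack: []
LOAD_FAST_LOAD_FAST a,b → push 16,-1. Stack: [16, -1]
BINARY_OP - → 16 - -1 = 17. Stack: [17]
STORE_FAST x → x=17. Stack: []
LOAD_FAST b → push -1. Stack: [-1]
LOAD_CONST → push 12. Stack: [-1, 12]
BINARY_OP | → -1 | 12 = -1. Stack: [-1]
STORE_FAST u → u=-1. Stack: []
LOAD_FAST x → push 17. Stack: [17]
RETURN_VALUE → return 17.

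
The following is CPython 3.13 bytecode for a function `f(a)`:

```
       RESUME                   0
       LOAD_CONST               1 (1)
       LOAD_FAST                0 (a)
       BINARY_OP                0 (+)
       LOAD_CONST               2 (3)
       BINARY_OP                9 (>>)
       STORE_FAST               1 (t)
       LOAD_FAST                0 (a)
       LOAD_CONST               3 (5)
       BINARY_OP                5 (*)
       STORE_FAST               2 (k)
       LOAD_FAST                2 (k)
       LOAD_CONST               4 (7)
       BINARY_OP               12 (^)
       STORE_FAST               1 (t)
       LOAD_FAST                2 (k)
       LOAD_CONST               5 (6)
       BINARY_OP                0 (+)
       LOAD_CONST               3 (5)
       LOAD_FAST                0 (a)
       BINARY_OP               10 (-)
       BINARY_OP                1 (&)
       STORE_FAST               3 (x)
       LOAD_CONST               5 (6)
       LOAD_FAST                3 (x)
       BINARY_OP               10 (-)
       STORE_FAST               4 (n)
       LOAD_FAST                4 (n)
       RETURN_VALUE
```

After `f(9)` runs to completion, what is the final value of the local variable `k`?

LOAD_CONST → push 1. Stack: [1]
LOAD_FAST a → push 9. Stack: [1, 9]
BINARY_OP + → 1 + 9 = 10. Stack: [10]
LOAD_CONST → push 3. Stack: [10, 3]
BINARY_OP >> → 10 >> 3 = 1. Stack: [1]
STORE_FAST t → t=1. Stack: []
LOAD_FAST a → push 9. Stack: [9]
LOAD_CONST → push 5. Stack: [9, 5]
BINARY_OP * → 9 * 5 = 45. Stack: [45]
STORE_FAST k → k=45. Stack: []
LOAD_FAST k → push 45. Stack: [45]
LOAD_CONST → push 7. Stack: [45, 7]
BINARY_OP ^ → 45 ^ 7 = 42. Stack: [42]
STORE_FAST t → t=42. Stack: []
LOAD_FAST k → push 45. Stack: [45]
LOAD_CONST → push 6. Stack: [45, 6]
BINARY_OP + → 45 + 6 = 51. Stack: [51]
LOAD_CONST → push 5. Stack: [51, 5]
LOAD_FAST a → push 9. Stack: [51, 5, 9]
BINARY_OP - → 5 - 9 = -4. Stack: [51, -4]
BINARY_OP & → 51 & -4 = 48. Stack: [48]
STORE_FAST x → x=48. Stack: []
LOAD_CONST → push 6. Stack: [6]
LOAD_FAST x → push 48. Stack: [6, 48]
BINARY_OP - → 6 - 48 = -42. Stack: [-42]
STORE_FAST n → n=-42. Stack: []
LOAD_FAST n → push -42. Stack: [-42]
RETURN_VALUE → return -42.

45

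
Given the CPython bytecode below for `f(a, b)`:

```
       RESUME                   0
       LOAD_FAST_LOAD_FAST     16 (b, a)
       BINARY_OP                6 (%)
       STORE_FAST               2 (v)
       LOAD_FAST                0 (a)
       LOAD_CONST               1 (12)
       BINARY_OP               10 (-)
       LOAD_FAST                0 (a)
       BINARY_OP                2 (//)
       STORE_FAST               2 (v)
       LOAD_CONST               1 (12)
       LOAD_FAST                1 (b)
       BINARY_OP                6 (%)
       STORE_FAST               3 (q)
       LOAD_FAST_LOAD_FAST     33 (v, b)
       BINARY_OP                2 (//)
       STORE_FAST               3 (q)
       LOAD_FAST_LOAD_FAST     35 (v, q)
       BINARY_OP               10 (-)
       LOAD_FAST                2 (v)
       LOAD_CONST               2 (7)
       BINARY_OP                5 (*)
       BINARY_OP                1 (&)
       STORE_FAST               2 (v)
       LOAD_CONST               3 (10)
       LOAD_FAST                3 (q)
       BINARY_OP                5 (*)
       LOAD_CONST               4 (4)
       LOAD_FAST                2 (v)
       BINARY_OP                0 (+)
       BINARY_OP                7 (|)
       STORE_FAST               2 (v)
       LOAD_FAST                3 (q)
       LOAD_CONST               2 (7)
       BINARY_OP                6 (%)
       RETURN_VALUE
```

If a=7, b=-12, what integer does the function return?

LOAD_FAST_LOAD_FAST b,a → push -12,7. Stack: [-12, 7]
BINARY_OP % → -12 % 7 = 2. Stack: [2]
STORE_FAST v → v=2. Stack: []
LOAD_FAST a → push 7. Stack: [7]
LOAD_CONST → push 12. Stack: [7, 12]
BINARY_OP - → 7 - 12 = -5. Stack: [-5]
LOAD_FAST a → push 7. Stack: [-5, 7]
BINARY_OP // → -5 // 7 = -1. Stack: [-1]
STORE_FAST v → v=-1. Stack: []
LOAD_CONST → push 12. Stack: [12]
LOAD_FAST b → push -12. Stack: [12, -12]
BINARY_OP % → 12 % -12 = 0. Stack: [0]
STORE_FAST q → q=0. Stack: []
LOAD_FAST_LOAD_FAST v,b → push -1,-12. Stack: [-1, -12]
BINARY_OP // → -1 // -12 = 0. Stack: [0]
STORE_FAST q → q=0. Stack: []
LOAD_FAST_LOAD_FAST v,q → push -1,0. Stack: [-1, 0]
BINARY_OP - → -1 - 0 = -1. Stack: [-1]
LOAD_FAST v → push -1. Stack: [-1, -1]
LOAD_CONST → push 7. Stack: [-1, -1, 7]
BINARY_OP * → -1 * 7 = -7. Stack: [-1, -7]
BINARY_OP & → -1 & -7 = -7. Stack: [-7]
STORE_FAST v → v=-7. Stack: []
LOAD_CONST → push 10. Stack: [10]
LOAD_FAST q → push 0. Stack: [10, 0]
BINARY_OP * → 10 * 0 = 0. Stack: [0]
LOAD_CONST → push 4. Stack: [0, 4]
LOAD_FAST v → push -7. Stack: [0, 4, -7]
BINARY_OP + → 4 + -7 = -3. Stack: [0, -3]
BINARY_OP | → 0 | -3 = -3. Stack: [-3]
STORE_FAST v → v=-3. Stack: []
LOAD_FAST q → push 0. Stack: [0]
LOAD_CONST → push 7. Stack: [0, 7]
BINARY_OP % → 0 % 7 = 0. Stack: [0]
RETURN_VALUE → return 0.

0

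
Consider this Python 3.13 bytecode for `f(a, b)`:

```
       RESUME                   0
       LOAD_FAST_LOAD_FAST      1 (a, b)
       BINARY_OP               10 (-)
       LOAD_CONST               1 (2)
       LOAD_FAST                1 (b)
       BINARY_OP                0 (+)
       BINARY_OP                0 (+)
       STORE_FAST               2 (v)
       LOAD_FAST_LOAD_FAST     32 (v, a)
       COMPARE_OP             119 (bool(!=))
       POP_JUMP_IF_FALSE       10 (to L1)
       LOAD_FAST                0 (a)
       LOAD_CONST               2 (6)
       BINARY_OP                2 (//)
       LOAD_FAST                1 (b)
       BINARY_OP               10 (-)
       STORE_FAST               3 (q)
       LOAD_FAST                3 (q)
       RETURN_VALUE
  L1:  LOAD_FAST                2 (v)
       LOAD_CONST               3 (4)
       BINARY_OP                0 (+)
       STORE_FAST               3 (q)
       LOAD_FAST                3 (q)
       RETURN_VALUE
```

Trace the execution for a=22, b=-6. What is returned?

LOAD_FAST_LOAD_FAST a,b → push 22,-6. Stack: [22, -6]
BINARY_OP - → 22 - -6 = 28. Stack: [28]
LOAD_CONST → push 2. Stack: [28, 2]
LOAD_FAST b → push -6. Stack: [28, 2, -6]
BINARY_OP + → 2 + -6 = -4. Stack: [28, -4]
BINARY_OP + → 28 + -4 = 24. Stack: [24]
STORE_FAST v → v=24. Stack: []
LOAD_FAST_LOAD_FAST v,a → push 24,22. Stack: [24, 22]
COMPARE_OP bool(!=) → 24 vs 22 = True. Stack: [True]
POP_JUMP_IF_FALSE → pop True; no jump. Stack: []
LOAD_FAST a → push 22. Stack: [22]
LOAD_CONST → push 6. Stack: [22, 6]
BINARY_OP // → 22 // 6 = 3. Stack: [3]
LOAD_FAST b → push -6. Stack: [3, -6]
BINARY_OP - → 3 - -6 = 9. Stack: [9]
STORE_FAST q → q=9. Stack: []
LOAD_FAST q → push 9. Stack: [9]
RETURN_VALUE → return 9.

9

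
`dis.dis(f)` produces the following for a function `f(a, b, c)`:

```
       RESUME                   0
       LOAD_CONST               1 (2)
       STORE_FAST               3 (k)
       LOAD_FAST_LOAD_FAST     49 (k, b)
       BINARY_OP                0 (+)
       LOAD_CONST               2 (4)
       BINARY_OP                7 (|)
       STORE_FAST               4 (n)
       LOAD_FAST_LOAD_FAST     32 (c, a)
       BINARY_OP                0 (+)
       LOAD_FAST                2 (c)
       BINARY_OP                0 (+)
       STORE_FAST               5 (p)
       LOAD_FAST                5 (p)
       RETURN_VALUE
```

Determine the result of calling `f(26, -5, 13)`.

LOAD_CONST → push 2. Stack: [2]
STORE_FAST k → k=2. Stack: []
LOAD_FAST_LOAD_FAST k,b → push 2,-5. Stack: [2, -5]
BINARY_OP + → 2 + -5 = -3. Stack: [-3]
LOAD_CONST → push 4. Stack: [-3, 4]
BINARY_OP | → -3 | 4 = -3. Stack: [-3]
STORE_FAST n → n=-3. Stack: []
LOAD_FAST_LOAD_FAST c,a → push 13,26. Stack: [13, 26]
BINARY_OP + → 13 + 26 = 39. Stack: [39]
LOAD_FAST c → push 13. Stack: [39, 13]
BINARY_OP + → 39 + 13 = 52. Stack: [52]
STORE_FAST p → p=52. Stack: []
LOAD_FAST p → push 52. Stack: [52]
RETURN_VALUE → return 52.

52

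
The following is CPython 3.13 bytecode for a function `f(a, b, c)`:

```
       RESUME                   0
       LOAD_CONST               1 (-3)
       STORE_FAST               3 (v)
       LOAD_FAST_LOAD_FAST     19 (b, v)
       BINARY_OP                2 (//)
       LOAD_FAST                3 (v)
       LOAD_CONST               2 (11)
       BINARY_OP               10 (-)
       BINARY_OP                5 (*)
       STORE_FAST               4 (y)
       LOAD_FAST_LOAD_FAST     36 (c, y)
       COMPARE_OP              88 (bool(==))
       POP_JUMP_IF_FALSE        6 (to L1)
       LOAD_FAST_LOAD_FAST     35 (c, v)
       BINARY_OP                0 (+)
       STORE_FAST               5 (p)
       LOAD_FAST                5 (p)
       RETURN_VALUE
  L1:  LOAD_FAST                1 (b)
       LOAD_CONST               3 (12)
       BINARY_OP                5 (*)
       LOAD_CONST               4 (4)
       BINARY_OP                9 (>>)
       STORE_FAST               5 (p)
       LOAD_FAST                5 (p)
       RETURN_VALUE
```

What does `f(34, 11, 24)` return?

8

LOAD_CONST → push -3. Stack: [-3]
STORE_FAST v → v=-3. Stack: []
LOAD_FAST_LOAD_FAST b,v → push 11,-3. Stack: [11, -3]
BINARY_OP // → 11 // -3 = -4. Stack: [-4]
LOAD_FAST v → push -3. Stack: [-4, -3]
LOAD_CONST → push 11. Stack: [-4, -3, 11]
BINARY_OP - → -3 - 11 = -14. Stack: [-4, -14]
BINARY_OP * → -4 * -14 = 56. Stack: [56]
STORE_FAST y → y=56. Stack: []
LOAD_FAST_LOAD_FAST c,y → push 24,56. Stack: [24, 56]
COMPARE_OP bool(==) → 24 vs 56 = False. Stack: [False]
POP_JUMP_IF_FALSE → pop False; jump. Stack: []
LOAD_FAST b → push 11. Stack: [11]
LOAD_CONST → push 12. Stack: [11, 12]
BINARY_OP * → 11 * 12 = 132. Stack: [132]
LOAD_CONST → push 4. Stack: [132, 4]
BINARY_OP >> → 132 >> 4 = 8. Stack: [8]
STORE_FAST p → p=8. Stack: []
LOAD_FAST p → push 8. Stack: [8]
RETURN_VALUE → return 8.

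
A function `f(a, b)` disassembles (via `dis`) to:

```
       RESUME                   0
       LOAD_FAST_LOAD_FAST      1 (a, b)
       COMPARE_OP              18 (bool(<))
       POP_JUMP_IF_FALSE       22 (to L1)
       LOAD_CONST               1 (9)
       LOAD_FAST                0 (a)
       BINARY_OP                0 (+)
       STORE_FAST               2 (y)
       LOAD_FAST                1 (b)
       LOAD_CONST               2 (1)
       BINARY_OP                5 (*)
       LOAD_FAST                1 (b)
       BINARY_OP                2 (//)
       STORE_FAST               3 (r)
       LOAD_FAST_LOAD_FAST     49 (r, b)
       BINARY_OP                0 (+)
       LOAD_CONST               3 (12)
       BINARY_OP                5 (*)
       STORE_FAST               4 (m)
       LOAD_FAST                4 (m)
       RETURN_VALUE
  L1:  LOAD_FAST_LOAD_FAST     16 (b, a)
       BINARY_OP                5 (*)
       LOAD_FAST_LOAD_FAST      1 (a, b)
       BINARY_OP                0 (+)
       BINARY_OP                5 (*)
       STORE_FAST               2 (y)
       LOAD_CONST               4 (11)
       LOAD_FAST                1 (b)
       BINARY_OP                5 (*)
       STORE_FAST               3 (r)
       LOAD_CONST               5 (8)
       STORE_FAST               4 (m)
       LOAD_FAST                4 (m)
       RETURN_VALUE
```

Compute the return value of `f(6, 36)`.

LOAD_FAST_LOAD_FAST a,b → push 6,36. Stack: [6, 36]
COMPARE_OP bool(<) → 6 vs 36 = True. Stack: [True]
POP_JUMP_IF_FALSE → pop True; no jump. Stack: []
LOAD_CONST → push 9. Stack: [9]
LOAD_FAST a → push 6. Stack: [9, 6]
BINARY_OP + → 9 + 6 = 15. Stack: [15]
STORE_FAST y → y=15. Stack: []
LOAD_FAST b → push 36. Stack: [36]
LOAD_CONST → push 1. Stack: [36, 1]
BINARY_OP * → 36 * 1 = 36. Stack: [36]
LOAD_FAST b → push 36. Stack: [36, 36]
BINARY_OP // → 36 // 36 = 1. Stack: [1]
STORE_FAST r → r=1. Stack: []
LOAD_FAST_LOAD_FAST r,b → push 1,36. Stack: [1, 36]
BINARY_OP + → 1 + 36 = 37. Stack: [37]
LOAD_CONST → push 12. Stack: [37, 12]
BINARY_OP * → 37 * 12 = 444. Stack: [444]
STORE_FAST m → m=444. Stack: []
LOAD_FAST m → push 444. Stack: [444]
RETURN_VALUE → return 444.

444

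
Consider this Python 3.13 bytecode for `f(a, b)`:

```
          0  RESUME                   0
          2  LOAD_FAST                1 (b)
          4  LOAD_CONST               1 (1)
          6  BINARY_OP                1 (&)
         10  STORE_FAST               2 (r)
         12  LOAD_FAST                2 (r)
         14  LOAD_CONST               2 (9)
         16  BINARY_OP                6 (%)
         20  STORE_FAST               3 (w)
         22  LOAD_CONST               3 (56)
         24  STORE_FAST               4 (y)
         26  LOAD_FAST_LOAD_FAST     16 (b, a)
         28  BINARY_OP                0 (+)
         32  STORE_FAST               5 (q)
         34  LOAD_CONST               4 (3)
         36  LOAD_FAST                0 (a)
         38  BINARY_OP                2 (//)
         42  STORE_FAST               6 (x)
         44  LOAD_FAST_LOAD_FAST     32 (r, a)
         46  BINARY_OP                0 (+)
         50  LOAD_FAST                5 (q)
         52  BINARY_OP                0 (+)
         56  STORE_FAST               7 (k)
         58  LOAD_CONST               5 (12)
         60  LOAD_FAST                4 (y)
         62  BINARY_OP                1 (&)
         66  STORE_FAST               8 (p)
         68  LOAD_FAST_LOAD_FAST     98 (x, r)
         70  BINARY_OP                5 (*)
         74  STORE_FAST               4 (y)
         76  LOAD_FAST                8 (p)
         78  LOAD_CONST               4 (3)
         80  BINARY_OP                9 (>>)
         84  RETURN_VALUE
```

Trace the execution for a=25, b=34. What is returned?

1

LOAD_FAST b → push 34. Stack: [34]
LOAD_CONST → push 1. Stack: [34, 1]
BINARY_OP & → 34 & 1 = 0. Stack: [0]
STORE_FAST r → r=0. Stack: []
LOAD_FAST r → push 0. Stack: [0]
LOAD_CONST → push 9. Stack: [0, 9]
BINARY_OP % → 0 % 9 = 0. Stack: [0]
STORE_FAST w → w=0. Stack: []
LOAD_CONST → push 56. Stack: [56]
STORE_FAST y → y=56. Stack: []
LOAD_FAST_LOAD_FAST b,a → push 34,25. Stack: [34, 25]
BINARY_OP + → 34 + 25 = 59. Stack: [59]
STORE_FAST q → q=59. Stack: []
LOAD_CONST → push 3. Stack: [3]
LOAD_FAST a → push 25. Stack: [3, 25]
BINARY_OP // → 3 // 25 = 0. Stack: [0]
STORE_FAST x → x=0. Stack: []
LOAD_FAST_LOAD_FAST r,a → push 0,25. Stack: [0, 25]
BINARY_OP + → 0 + 25 = 25. Stack: [25]
LOAD_FAST q → push 59. Stack: [25, 59]
BINARY_OP + → 25 + 59 = 84. Stack: [84]
STORE_FAST k → k=84. Stack: []
LOAD_CONST → push 12. Stack: [12]
LOAD_FAST y → push 56. Stack: [12, 56]
BINARY_OP & → 12 & 56 = 8. Stack: [8]
STORE_FAST p → p=8. Stack: []
LOAD_FAST_LOAD_FAST x,r → push 0,0. Stack: [0, 0]
BINARY_OP * → 0 * 0 = 0. Stack: [0]
STORE_FAST y → y=0. Stack: []
LOAD_FAST p → push 8. Stack: [8]
LOAD_CONST → push 3. Stack: [8, 3]
BINARY_OP >> → 8 >> 3 = 1. Stack: [1]
RETURN_VALUE → return 1.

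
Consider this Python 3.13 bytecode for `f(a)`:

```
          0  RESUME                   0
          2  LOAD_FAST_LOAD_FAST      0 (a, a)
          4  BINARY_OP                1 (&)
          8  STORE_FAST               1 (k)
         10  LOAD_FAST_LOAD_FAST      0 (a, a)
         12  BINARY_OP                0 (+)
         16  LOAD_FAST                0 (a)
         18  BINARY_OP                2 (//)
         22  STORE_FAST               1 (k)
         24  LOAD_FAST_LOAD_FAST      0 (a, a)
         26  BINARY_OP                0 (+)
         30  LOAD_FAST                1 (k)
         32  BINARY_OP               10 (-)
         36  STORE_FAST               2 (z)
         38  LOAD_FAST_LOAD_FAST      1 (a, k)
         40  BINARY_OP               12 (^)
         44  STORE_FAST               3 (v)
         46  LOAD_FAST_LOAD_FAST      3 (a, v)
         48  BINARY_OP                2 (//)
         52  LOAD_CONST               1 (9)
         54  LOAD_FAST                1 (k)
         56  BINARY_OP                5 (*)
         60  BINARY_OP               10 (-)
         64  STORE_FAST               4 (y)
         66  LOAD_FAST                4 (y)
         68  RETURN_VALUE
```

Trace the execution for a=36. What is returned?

LOAD_FAST_LOAD_FAST a,a → push 36,36. Stack: [36, 36]
BINARY_OP & → 36 & 36 = 36. Stack: [36]
STORE_FAST k → k=36. Stack: []
LOAD_FAST_LOAD_FAST a,a → push 36,36. Stack: [36, 36]
BINARY_OP + → 36 + 36 = 72. Stack: [72]
LOAD_FAST a → push 36. Stack: [72, 36]
BINARY_OP // → 72 // 36 = 2. Stack: [2]
STORE_FAST k → k=2. Stack: []
LOAD_FAST_LOAD_FAST a,a → push 36,36. Stack: [36, 36]
BINARY_OP + → 36 + 36 = 72. Stack: [72]
LOAD_FAST k → push 2. Stack: [72, 2]
BINARY_OP - → 72 - 2 = 70. Stack: [70]
STORE_FAST z → z=70. Stack: []
LOAD_FAST_LOAD_FAST a,k → push 36,2. Stack: [36, 2]
BINARY_OP ^ → 36 ^ 2 = 38. Stack: [38]
STORE_FAST v → v=38. Stack: []
LOAD_FAST_LOAD_FAST a,v → push 36,38. Stack: [36, 38]
BINARY_OP // → 36 // 38 = 0. Stack: [0]
LOAD_CONST → push 9. Stack: [0, 9]
LOAD_FAST k → push 2. Stack: [0, 9, 2]
BINARY_OP * → 9 * 2 = 18. Stack: [0, 18]
BINARY_OP - → 0 - 18 = -18. Stack: [-18]
STORE_FAST y → y=-18. Stack: []
LOAD_FAST y → push -18. Stack: [-18]
RETURN_VALUE → return -18.

-18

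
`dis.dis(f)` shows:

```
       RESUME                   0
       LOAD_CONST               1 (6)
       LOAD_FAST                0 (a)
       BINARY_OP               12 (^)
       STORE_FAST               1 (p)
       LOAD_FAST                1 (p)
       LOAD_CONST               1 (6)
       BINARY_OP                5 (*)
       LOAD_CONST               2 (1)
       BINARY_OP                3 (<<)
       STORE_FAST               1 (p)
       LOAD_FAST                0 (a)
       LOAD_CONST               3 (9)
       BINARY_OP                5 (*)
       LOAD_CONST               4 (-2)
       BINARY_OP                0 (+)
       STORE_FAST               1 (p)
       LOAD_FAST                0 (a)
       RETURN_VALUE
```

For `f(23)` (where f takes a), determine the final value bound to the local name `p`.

205

LOAD_CONST → push 6. Stack: [6]
LOAD_FAST a → push 23. Stack: [6, 23]
BINARY_OP ^ → 6 ^ 23 = 17. Stack: [17]
STORE_FAST p → p=17. Stack: []
LOAD_FAST p → push 17. Stack: [17]
LOAD_CONST → push 6. Stack: [17, 6]
BINARY_OP * → 17 * 6 = 102. Stack: [102]
LOAD_CONST → push 1. Stack: [102, 1]
BINARY_OP << → 102 << 1 = 204. Stack: [204]
STORE_FAST p → p=204. Stack: []
LOAD_FAST a → push 23. Stack: [23]
LOAD_CONST → push 9. Stack: [23, 9]
BINARY_OP * → 23 * 9 = 207. Stack: [207]
LOAD_CONST → push -2. Stack: [207, -2]
BINARY_OP + → 207 + -2 = 205. Stack: [205]
STORE_FAST p → p=205. Stack: []
LOAD_FAST a → push 23. Stack: [23]
RETURN_VALUE → return 23.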